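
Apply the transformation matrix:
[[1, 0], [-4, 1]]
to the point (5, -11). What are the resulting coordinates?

Matrix multiplication:
[[1, 0], [-4, 1]] × [5, -11]ᵀ
= [(1)(5) + (0)(-11), (-4)(5) + (1)(-11)]ᵀ
= [5, -31]ᵀ
Result: (5, -31)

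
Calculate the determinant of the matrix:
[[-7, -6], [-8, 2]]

For a 2×2 matrix [[a, b], [c, d]], det = ad - bc
det = (-7)(2) - (-6)(-8) = -14 - 48 = -62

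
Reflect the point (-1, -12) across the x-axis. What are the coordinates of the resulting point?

Reflection across x-axis: (-1, -12) → (-1, 12)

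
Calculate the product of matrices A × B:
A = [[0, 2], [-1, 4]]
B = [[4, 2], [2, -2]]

Matrix multiplication:
C[0][0] = 0×4 + 2×2 = 4
C[0][1] = 0×2 + 2×-2 = -4
C[1][0] = -1×4 + 4×2 = 4
C[1][1] = -1×2 + 4×-2 = -10
Result: [[4, -4], [4, -10]]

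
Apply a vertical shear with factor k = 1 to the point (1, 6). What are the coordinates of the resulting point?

Shear matrix for vertical shear with factor k = 1:
[[1, 0], [1, 1]]
Result: (1, 6) → (1, 7)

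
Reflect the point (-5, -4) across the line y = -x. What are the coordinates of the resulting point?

Reflection across line y = -x: (-5, -4) → (4, 5)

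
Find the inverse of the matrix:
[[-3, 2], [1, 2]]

For [[a,b],[c,d]], inverse = (1/det)·[[d,-b],[-c,a]]
det = (-3)(2) - (2)(1) = -6 - 2 = -8
Inverse = (1/-8)·[[2, -2], [-1, -3]]
= [[-1/4, 1/4], [1/8, 3/8]]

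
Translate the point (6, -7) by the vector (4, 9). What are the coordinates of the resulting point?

Translation by (4, 9) (homogeneous matrix [[1, 0, 4], [0, 1, 9], [0, 0, 1]]):
x' = 6 + 4 = 10
y' = -7 + 9 = 2
Result: (10, 2)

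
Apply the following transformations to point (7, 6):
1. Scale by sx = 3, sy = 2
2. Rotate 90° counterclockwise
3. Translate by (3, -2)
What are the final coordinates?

Step 1: Scale → (21, 12)
Step 2: Rotate 90° → (-12, 21)
Step 3: Translate → (-9, 19)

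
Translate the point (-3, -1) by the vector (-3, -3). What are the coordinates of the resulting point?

Translation by (-3, -3) (homogeneous matrix [[1, 0, -3], [0, 1, -3], [0, 0, 1]]):
x' = -3 + -3 = -6
y' = -1 + -3 = -4
Result: (-6, -4)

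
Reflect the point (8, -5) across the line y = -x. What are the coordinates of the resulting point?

Reflection across line y = -x: (8, -5) → (5, -8)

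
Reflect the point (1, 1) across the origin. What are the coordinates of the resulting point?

Reflection across origin: (1, 1) → (-1, -1)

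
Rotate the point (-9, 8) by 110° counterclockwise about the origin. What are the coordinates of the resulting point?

Rotation matrix for 110°: [[cos 110°, -sin 110°], [sin 110°, cos 110°]] ≈ [[-0.342020, -0.939693], [0.939693, -0.342020]]
[[-0.342020, -0.939693], [0.939693, -0.342020]] × [-9, 8]ᵀ ≈ [-4.4394, -11.1934]ᵀ
Result: (-4.4394, -11.1934)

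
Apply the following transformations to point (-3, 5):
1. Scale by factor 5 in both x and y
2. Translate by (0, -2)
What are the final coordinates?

Step 1: Scale (-3, 5) by 5 → (-15, 25)
Step 2: Translate by (0, -2) → (-15, 23)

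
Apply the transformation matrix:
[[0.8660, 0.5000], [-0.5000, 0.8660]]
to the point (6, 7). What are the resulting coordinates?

Matrix multiplication:
[[0.8660, 0.5000], [-0.5000, 0.8660]] × [6, 7]ᵀ
= [(0.8660)(6) + (0.5000)(7), (-0.5000)(6) + (0.8660)(7)]ᵀ
= [8.6960, 3.0620]ᵀ
Result: (8.6960, 3.0620)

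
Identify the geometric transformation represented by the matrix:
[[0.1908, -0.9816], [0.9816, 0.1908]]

This matrix represents: rotation by 79° counterclockwise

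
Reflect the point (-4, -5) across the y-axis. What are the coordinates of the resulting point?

Reflection across y-axis: (-4, -5) → (4, -5)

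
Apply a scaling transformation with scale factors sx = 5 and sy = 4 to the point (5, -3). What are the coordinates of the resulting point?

Scaling matrix:
[[5, 0], [0, 4]]
Result: (5 × 5, -3 × 4) = (25, -12)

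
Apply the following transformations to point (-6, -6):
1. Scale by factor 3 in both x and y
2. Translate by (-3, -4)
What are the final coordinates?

Step 1: Scale (-6, -6) by 3 → (-18, -18)
Step 2: Translate by (-3, -4) → (-21, -22)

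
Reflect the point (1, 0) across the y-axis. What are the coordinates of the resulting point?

Reflection across y-axis: (1, 0) → (-1, 0)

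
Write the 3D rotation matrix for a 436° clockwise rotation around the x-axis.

Rotation matrix for clockwise 436° around x-axis:
A clockwise rotation by 436° is a counterclockwise rotation by -436°.
cos(-436°) = 0.2419, sin(-436°) = -0.9703
Result: [[1, 0, 0], [0, 0.2419, 0.9703], [0, -0.9703, 0.2419]]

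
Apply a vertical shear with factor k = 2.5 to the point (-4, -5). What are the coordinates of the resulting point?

Shear matrix for vertical shear with factor k = 2.5:
[[1, 0], [2.50, 1]]
Result: (-4, -5) → (-4, -15)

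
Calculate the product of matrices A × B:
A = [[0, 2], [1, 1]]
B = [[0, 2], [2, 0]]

Matrix multiplication:
C[0][0] = 0×0 + 2×2 = 4
C[0][1] = 0×2 + 2×0 = 0
C[1][0] = 1×0 + 1×2 = 2
C[1][1] = 1×2 + 1×0 = 2
Result: [[4, 0], [2, 2]]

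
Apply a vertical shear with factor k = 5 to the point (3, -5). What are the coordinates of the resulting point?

Shear matrix for vertical shear with factor k = 5:
[[1, 0], [5, 1]]
Result: (3, -5) → (3, 10)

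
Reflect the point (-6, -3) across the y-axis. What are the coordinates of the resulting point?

Reflection across y-axis: (-6, -3) → (6, -3)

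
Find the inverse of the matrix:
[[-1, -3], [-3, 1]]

For [[a,b],[c,d]], inverse = (1/det)·[[d,-b],[-c,a]]
det = (-1)(1) - (-3)(-3) = -1 - 9 = -10
Inverse = (1/-10)·[[1, 3], [3, -1]]
= [[-1/10, -3/10], [-3/10, 1/10]]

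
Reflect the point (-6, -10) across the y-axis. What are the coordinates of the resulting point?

Reflection across y-axis: (-6, -10) → (6, -10)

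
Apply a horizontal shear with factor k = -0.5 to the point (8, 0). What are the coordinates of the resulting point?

Shear matrix for horizontal shear with factor k = -0.5:
[[1, -0.50], [0, 1]]
Result: (8, 0) → (8, 0)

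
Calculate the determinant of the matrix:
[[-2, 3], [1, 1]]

For a 2×2 matrix [[a, b], [c, d]], det = ad - bc
det = (-2)(1) - (3)(1) = -2 - 3 = -5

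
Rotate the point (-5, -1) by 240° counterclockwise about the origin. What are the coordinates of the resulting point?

Rotation matrix for 240°: [[cos 240°, -sin 240°], [sin 240°, cos 240°]] ≈ [[-0.500000, 0.866025], [-0.866025, -0.500000]]
[[-0.500000, 0.866025], [-0.866025, -0.500000]] × [-5, -1]ᵀ ≈ [1.6340, 4.8301]ᵀ
Result: (1.6340, 4.8301)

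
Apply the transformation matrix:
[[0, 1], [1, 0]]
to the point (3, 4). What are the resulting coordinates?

Matrix multiplication:
[[0, 1], [1, 0]] × [3, 4]ᵀ
= [(0)(3) + (1)(4), (1)(3) + (0)(4)]ᵀ
= [4, 3]ᵀ
Result: (4, 3)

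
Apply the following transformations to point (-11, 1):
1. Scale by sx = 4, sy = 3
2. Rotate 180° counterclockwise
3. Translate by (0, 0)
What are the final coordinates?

Step 1: Scale → (-44, 3)
Step 2: Rotate 180° → (44, -3)
Step 3: Translate → (44, -3)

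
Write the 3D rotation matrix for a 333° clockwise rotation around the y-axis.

Rotation matrix for clockwise 333° around y-axis:
A clockwise rotation by 333° is a counterclockwise rotation by -333°.
cos(-333°) = 0.8910, sin(-333°) = 0.4540
Result: [[0.8910, 0, 0.4540], [0, 1, 0], [-0.4540, 0, 0.8910]]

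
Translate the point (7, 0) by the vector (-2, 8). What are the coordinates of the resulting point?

Translation by (-2, 8) (homogeneous matrix [[1, 0, -2], [0, 1, 8], [0, 0, 1]]):
x' = 7 + -2 = 5
y' = 0 + 8 = 8
Result: (5, 8)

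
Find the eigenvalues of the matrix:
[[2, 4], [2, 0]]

Characteristic equation: det(A - λI) = 0
λ² - (trace)λ + (det) = 0
trace = 2 + 0 = 2, det = (2)(0) - (4)(2) = -8
λ² - (2)λ + (-8) = 0
λ = (2 ± √((2)² - 4·(-8))) / 2 = (2 ± √36) / 2
Solving: λ = -2, 4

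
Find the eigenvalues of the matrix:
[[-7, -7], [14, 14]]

Characteristic equation: det(A - λI) = 0
λ² - (trace)λ + (det) = 0
trace = -7 + 14 = 7, det = (-7)(14) - (-7)(14) = 0
λ² - (7)λ + (0) = 0
λ = (7 ± √((7)² - 4·(0))) / 2 = (7 ± √49) / 2
Solving: λ = 0, 7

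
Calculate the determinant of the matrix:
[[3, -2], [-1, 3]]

For a 2×2 matrix [[a, b], [c, d]], det = ad - bc
det = (3)(3) - (-2)(-1) = 9 - 2 = 7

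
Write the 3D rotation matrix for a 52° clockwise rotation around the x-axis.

Rotation matrix for clockwise 52° around x-axis:
A clockwise rotation by 52° is a counterclockwise rotation by -52°.
cos(-52°) = 0.6157, sin(-52°) = -0.7880
Result: [[1, 0, 0], [0, 0.6157, 0.7880], [0, -0.7880, 0.6157]]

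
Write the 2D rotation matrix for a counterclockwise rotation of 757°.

Rotation matrix formula: [[cos θ, -sin θ], [sin θ, cos θ]]
For θ = 757°:
cos(757°) = 0.7986
sin(757°) = 0.6018
Result: [[0.7986, -0.6018], [0.6018, 0.7986]]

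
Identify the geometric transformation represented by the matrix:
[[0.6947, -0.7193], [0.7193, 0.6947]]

This matrix represents: rotation by 46° counterclockwise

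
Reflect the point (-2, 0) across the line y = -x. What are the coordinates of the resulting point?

Reflection across line y = -x: (-2, 0) → (0, 2)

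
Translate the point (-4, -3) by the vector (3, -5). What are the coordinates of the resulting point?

Translation by (3, -5) (homogeneous matrix [[1, 0, 3], [0, 1, -5], [0, 0, 1]]):
x' = -4 + 3 = -1
y' = -3 + -5 = -8
Result: (-1, -8)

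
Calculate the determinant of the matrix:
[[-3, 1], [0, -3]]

For a 2×2 matrix [[a, b], [c, d]], det = ad - bc
det = (-3)(-3) - (1)(0) = 9 - 0 = 9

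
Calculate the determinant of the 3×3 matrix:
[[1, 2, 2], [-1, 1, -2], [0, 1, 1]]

Expansion along first row:
det = 1·det([[1,-2],[1,1]]) - 2·det([[-1,-2],[0,1]]) + 2·det([[-1,1],[0,1]])
    = 1·(1·1 - -2·1) - 2·(-1·1 - -2·0) + 2·(-1·1 - 1·0)
    = 1·3 - 2·-1 + 2·-1
    = 3 + 2 + -2 = 3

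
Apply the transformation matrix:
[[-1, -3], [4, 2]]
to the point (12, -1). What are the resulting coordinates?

Matrix multiplication:
[[-1, -3], [4, 2]] × [12, -1]ᵀ
= [(-1)(12) + (-3)(-1), (4)(12) + (2)(-1)]ᵀ
= [-9, 46]ᵀ
Result: (-9, 46)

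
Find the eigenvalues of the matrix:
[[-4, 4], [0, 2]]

Characteristic equation: det(A - λI) = 0
λ² - (trace)λ + (det) = 0
trace = -4 + 2 = -2, det = (-4)(2) - (4)(0) = -8
λ² - (-2)λ + (-8) = 0
λ = (-2 ± √((-2)² - 4·(-8))) / 2 = (-2 ± √36) / 2
Solving: λ = -4, 2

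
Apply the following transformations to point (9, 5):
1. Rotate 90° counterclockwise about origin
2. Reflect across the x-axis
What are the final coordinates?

Step 1: Rotate 90° → (-5, 9)
Step 2: Reflect across x-axis → (-5, -9)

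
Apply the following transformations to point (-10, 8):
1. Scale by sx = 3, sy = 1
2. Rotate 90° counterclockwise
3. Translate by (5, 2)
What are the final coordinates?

Step 1: Scale → (-30, 8)
Step 2: Rotate 90° → (-8, -30)
Step 3: Translate → (-3, -28)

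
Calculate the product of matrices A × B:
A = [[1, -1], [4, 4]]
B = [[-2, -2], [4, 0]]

Matrix multiplication:
C[0][0] = 1×-2 + -1×4 = -6
C[0][1] = 1×-2 + -1×0 = -2
C[1][0] = 4×-2 + 4×4 = 8
C[1][1] = 4×-2 + 4×0 = -8
Result: [[-6, -2], [8, -8]]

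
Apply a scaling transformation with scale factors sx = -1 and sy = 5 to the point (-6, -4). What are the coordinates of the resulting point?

Scaling matrix:
[[-1, 0], [0, 5]]
Result: (-6 × -1, -4 × 5) = (6, -20)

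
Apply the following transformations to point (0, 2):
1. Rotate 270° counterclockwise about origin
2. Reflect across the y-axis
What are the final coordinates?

Step 1: Rotate 270° → (2, 0)
Step 2: Reflect across y-axis → (-2, 0)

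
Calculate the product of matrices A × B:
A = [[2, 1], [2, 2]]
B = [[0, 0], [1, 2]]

Matrix multiplication:
C[0][0] = 2×0 + 1×1 = 1
C[0][1] = 2×0 + 1×2 = 2
C[1][0] = 2×0 + 2×1 = 2
C[1][1] = 2×0 + 2×2 = 4
Result: [[1, 2], [2, 4]]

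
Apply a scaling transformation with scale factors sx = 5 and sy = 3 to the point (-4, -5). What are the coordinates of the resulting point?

Scaling matrix:
[[5, 0], [0, 3]]
Result: (-4 × 5, -5 × 3) = (-20, -15)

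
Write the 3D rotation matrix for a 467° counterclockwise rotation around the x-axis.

Rotation matrix for counterclockwise 467° around x-axis:
cos(467°) = -0.2924, sin(467°) = 0.9563
Result: [[1, 0, 0], [0, -0.2924, -0.9563], [0, 0.9563, -0.2924]]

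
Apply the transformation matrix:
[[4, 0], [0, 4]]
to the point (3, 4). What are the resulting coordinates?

Matrix multiplication:
[[4, 0], [0, 4]] × [3, 4]ᵀ
= [(4)(3) + (0)(4), (0)(3) + (4)(4)]ᵀ
= [12, 16]ᵀ
Result: (12, 16)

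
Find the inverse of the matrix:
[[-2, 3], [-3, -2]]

For [[a,b],[c,d]], inverse = (1/det)·[[d,-b],[-c,a]]
det = (-2)(-2) - (3)(-3) = 4 - -9 = 13
Inverse = (1/13)·[[-2, -3], [3, -2]]
= [[-2/13, -3/13], [3/13, -2/13]]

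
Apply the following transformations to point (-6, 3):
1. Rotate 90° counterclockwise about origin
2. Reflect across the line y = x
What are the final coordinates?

Step 1: Rotate 90° → (-3, -6)
Step 2: Reflect across line y = x → (-6, -3)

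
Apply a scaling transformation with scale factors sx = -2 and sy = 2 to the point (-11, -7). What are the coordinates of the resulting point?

Scaling matrix:
[[-2, 0], [0, 2]]
Result: (-11 × -2, -7 × 2) = (22, -14)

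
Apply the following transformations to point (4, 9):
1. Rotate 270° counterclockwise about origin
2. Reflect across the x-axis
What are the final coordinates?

Step 1: Rotate 270° → (9, -4)
Step 2: Reflect across x-axis → (9, 4)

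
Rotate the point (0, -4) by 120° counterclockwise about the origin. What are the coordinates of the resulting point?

Rotation matrix for 120°: [[cos 120°, -sin 120°], [sin 120°, cos 120°]] ≈ [[-0.500000, -0.866025], [0.866025, -0.500000]]
[[-0.500000, -0.866025], [0.866025, -0.500000]] × [0, -4]ᵀ ≈ [3.4641, 2]ᵀ
Result: (3.4641, 2)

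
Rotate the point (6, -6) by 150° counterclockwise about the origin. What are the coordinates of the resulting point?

Rotation matrix for 150°: [[cos 150°, -sin 150°], [sin 150°, cos 150°]] ≈ [[-0.866025, -0.500000], [0.500000, -0.866025]]
[[-0.866025, -0.500000], [0.500000, -0.866025]] × [6, -6]ᵀ ≈ [-2.1962, 8.1962]ᵀ
Result: (-2.1962, 8.1962)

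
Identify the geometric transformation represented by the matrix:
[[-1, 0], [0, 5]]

This matrix represents: non-uniform scaling by sx = -1, sy = 5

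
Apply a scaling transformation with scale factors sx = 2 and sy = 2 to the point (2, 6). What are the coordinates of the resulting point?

Scaling matrix:
[[2, 0], [0, 2]]
Result: (2 × 2, 6 × 2) = (4, 12)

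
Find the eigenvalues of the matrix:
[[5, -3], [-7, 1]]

Characteristic equation: det(A - λI) = 0
λ² - (trace)λ + (det) = 0
trace = 5 + 1 = 6, det = (5)(1) - (-3)(-7) = -16
λ² - (6)λ + (-16) = 0
λ = (6 ± √((6)² - 4·(-16))) / 2 = (6 ± √100) / 2
Solving: λ = -2, 8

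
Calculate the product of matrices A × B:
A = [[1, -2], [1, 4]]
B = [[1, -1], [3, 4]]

Matrix multiplication:
C[0][0] = 1×1 + -2×3 = -5
C[0][1] = 1×-1 + -2×4 = -9
C[1][0] = 1×1 + 4×3 = 13
C[1][1] = 1×-1 + 4×4 = 15
Result: [[-5, -9], [13, 15]]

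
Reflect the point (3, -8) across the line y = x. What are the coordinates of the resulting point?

Reflection across line y = x: (3, -8) → (-8, 3)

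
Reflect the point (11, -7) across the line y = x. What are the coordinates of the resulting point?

Reflection across line y = x: (11, -7) → (-7, 11)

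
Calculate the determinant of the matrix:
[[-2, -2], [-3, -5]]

For a 2×2 matrix [[a, b], [c, d]], det = ad - bc
det = (-2)(-5) - (-2)(-3) = 10 - 6 = 4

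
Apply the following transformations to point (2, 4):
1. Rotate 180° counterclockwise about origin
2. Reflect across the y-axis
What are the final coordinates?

Step 1: Rotate 180° → (-2, -4)
Step 2: Reflect across y-axis → (2, -4)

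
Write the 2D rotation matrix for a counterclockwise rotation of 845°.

Rotation matrix formula: [[cos θ, -sin θ], [sin θ, cos θ]]
For θ = 845°:
cos(845°) = -0.5736
sin(845°) = 0.8192
Result: [[-0.5736, -0.8192], [0.8192, -0.5736]]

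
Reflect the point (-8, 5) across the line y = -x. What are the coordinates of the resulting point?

Reflection across line y = -x: (-8, 5) → (-5, 8)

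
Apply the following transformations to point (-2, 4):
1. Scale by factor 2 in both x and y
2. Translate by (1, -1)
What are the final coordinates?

Step 1: Scale (-2, 4) by 2 → (-4, 8)
Step 2: Translate by (1, -1) → (-3, 7)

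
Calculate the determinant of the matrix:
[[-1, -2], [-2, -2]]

For a 2×2 matrix [[a, b], [c, d]], det = ad - bc
det = (-1)(-2) - (-2)(-2) = 2 - 4 = -2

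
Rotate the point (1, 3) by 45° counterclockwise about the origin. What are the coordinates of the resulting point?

Rotation matrix for 45°: [[cos 45°, -sin 45°], [sin 45°, cos 45°]] ≈ [[0.707107, -0.707107], [0.707107, 0.707107]]
[[0.707107, -0.707107], [0.707107, 0.707107]] × [1, 3]ᵀ ≈ [-1.4142, 2.8284]ᵀ
Result: (-1.4142, 2.8284)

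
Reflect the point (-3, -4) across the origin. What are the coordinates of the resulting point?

Reflection across origin: (-3, -4) → (3, 4)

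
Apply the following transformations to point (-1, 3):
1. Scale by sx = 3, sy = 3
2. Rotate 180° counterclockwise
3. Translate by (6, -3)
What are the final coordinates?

Step 1: Scale → (-3, 9)
Step 2: Rotate 180° → (3, -9)
Step 3: Translate → (9, -12)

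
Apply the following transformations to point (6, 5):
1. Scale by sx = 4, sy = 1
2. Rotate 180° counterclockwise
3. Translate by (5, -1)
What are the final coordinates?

Step 1: Scale → (24, 5)
Step 2: Rotate 180° → (-24, -5)
Step 3: Translate → (-19, -6)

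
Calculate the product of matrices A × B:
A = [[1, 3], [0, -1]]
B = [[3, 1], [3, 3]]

Matrix multiplication:
C[0][0] = 1×3 + 3×3 = 12
C[0][1] = 1×1 + 3×3 = 10
C[1][0] = 0×3 + -1×3 = -3
C[1][1] = 0×1 + -1×3 = -3
Result: [[12, 10], [-3, -3]]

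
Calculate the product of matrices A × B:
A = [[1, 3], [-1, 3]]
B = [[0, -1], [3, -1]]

Matrix multiplication:
C[0][0] = 1×0 + 3×3 = 9
C[0][1] = 1×-1 + 3×-1 = -4
C[1][0] = -1×0 + 3×3 = 9
C[1][1] = -1×-1 + 3×-1 = -2
Result: [[9, -4], [9, -2]]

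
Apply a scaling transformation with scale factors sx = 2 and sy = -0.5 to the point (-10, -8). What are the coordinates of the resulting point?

Scaling matrix:
[[2, 0], [0, -0.50]]
Result: (-10 × 2, -8 × -0.5) = (-20, 4)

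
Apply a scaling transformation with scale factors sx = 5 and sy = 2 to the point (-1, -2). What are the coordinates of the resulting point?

Scaling matrix:
[[5, 0], [0, 2]]
Result: (-1 × 5, -2 × 2) = (-5, -4)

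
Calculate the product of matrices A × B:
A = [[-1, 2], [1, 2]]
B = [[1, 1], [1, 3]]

Matrix multiplication:
C[0][0] = -1×1 + 2×1 = 1
C[0][1] = -1×1 + 2×3 = 5
C[1][0] = 1×1 + 2×1 = 3
C[1][1] = 1×1 + 2×3 = 7
Result: [[1, 5], [3, 7]]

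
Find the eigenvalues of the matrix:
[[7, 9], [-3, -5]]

Characteristic equation: det(A - λI) = 0
λ² - (trace)λ + (det) = 0
trace = 7 + -5 = 2, det = (7)(-5) - (9)(-3) = -8
λ² - (2)λ + (-8) = 0
λ = (2 ± √((2)² - 4·(-8))) / 2 = (2 ± √36) / 2
Solving: λ = -2, 4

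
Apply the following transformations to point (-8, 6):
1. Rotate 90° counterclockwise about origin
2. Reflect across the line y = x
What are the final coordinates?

Step 1: Rotate 90° → (-6, -8)
Step 2: Reflect across line y = x → (-8, -6)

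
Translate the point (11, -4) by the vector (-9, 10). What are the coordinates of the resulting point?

Translation by (-9, 10) (homogeneous matrix [[1, 0, -9], [0, 1, 10], [0, 0, 1]]):
x' = 11 + -9 = 2
y' = -4 + 10 = 6
Result: (2, 6)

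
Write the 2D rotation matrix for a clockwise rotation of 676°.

Rotation matrix formula: [[cos θ, -sin θ], [sin θ, cos θ]]
A clockwise rotation by 676° is equivalent to a counterclockwise rotation by -676°.
For θ = -676°:
cos(-676°) = 0.7193
sin(-676°) = 0.6947
Result: [[0.7193, -0.6947], [0.6947, 0.7193]]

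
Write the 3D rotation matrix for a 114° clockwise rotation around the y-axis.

Rotation matrix for clockwise 114° around y-axis:
A clockwise rotation by 114° is a counterclockwise rotation by -114°.
cos(-114°) = -0.4067, sin(-114°) = -0.9135
Result: [[-0.4067, 0, -0.9135], [0, 1, 0], [0.9135, 0, -0.4067]]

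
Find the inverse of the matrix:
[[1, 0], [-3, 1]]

For [[a,b],[c,d]], inverse = (1/det)·[[d,-b],[-c,a]]
det = (1)(1) - (0)(-3) = 1 - 0 = 1
Inverse = [[1, 0], [3, 1]]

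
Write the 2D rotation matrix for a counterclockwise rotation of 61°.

Rotation matrix formula: [[cos θ, -sin θ], [sin θ, cos θ]]
For θ = 61°:
cos(61°) = 0.4848
sin(61°) = 0.8746
Result: [[0.4848, -0.8746], [0.8746, 0.4848]]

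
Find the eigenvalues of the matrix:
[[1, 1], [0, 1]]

Characteristic equation: det(A - λI) = 0
λ² - (trace)λ + (det) = 0
trace = 1 + 1 = 2, det = (1)(1) - (1)(0) = 1
λ² - (2)λ + (1) = 0
λ = (2 ± √((2)² - 4·(1))) / 2 = (2 ± √0) / 2
Solving: λ = 1, 1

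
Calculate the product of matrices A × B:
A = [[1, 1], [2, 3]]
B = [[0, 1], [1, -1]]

Matrix multiplication:
C[0][0] = 1×0 + 1×1 = 1
C[0][1] = 1×1 + 1×-1 = 0
C[1][0] = 2×0 + 3×1 = 3
C[1][1] = 2×1 + 3×-1 = -1
Result: [[1, 0], [3, -1]]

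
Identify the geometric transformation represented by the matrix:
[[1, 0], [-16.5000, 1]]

This matrix represents: vertical shear with factor -16.5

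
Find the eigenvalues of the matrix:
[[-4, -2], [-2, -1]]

Characteristic equation: det(A - λI) = 0
λ² - (trace)λ + (det) = 0
trace = -4 + -1 = -5, det = (-4)(-1) - (-2)(-2) = 0
λ² - (-5)λ + (0) = 0
λ = (-5 ± √((-5)² - 4·(0))) / 2 = (-5 ± √25) / 2
Solving: λ = -5, 0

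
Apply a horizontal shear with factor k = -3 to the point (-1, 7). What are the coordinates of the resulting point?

Shear matrix for horizontal shear with factor k = -3:
[[1, -3], [0, 1]]
Result: (-1, 7) → (-22, 7)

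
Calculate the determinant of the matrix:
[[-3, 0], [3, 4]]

For a 2×2 matrix [[a, b], [c, d]], det = ad - bc
det = (-3)(4) - (0)(3) = -12 - 0 = -12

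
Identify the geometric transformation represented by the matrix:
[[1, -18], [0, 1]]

This matrix represents: horizontal shear with factor -18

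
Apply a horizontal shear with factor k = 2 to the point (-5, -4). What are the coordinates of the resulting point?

Shear matrix for horizontal shear with factor k = 2:
[[1, 2], [0, 1]]
Result: (-5, -4) → (-13, -4)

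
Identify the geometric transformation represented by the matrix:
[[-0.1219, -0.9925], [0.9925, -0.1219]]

This matrix represents: rotation by 97° counterclockwise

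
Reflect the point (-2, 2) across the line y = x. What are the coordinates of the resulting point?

Reflection across line y = x: (-2, 2) → (2, -2)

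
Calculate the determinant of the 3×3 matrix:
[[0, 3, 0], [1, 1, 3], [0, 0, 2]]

Expansion along first row:
det = 0·det([[1,3],[0,2]]) - 3·det([[1,3],[0,2]]) + 0·det([[1,1],[0,0]])
    = 0·(1·2 - 3·0) - 3·(1·2 - 3·0) + 0·(1·0 - 1·0)
    = 0·2 - 3·2 + 0·0
    = 0 + -6 + 0 = -6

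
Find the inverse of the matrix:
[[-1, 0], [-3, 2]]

For [[a,b],[c,d]], inverse = (1/det)·[[d,-b],[-c,a]]
det = (-1)(2) - (0)(-3) = -2 - 0 = -2
Inverse = (1/-2)·[[2, 0], [3, -1]]
= [[-1, 0], [-3/2, 1/2]]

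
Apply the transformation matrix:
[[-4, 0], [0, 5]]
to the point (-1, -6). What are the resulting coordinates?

Matrix multiplication:
[[-4, 0], [0, 5]] × [-1, -6]ᵀ
= [(-4)(-1) + (0)(-6), (0)(-1) + (5)(-6)]ᵀ
= [4, -30]ᵀ
Result: (4, -30)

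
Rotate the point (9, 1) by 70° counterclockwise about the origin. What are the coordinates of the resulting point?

Rotation matrix for 70°: [[cos 70°, -sin 70°], [sin 70°, cos 70°]] ≈ [[0.342020, -0.939693], [0.939693, 0.342020]]
[[0.342020, -0.939693], [0.939693, 0.342020]] × [9, 1]ᵀ ≈ [2.1385, 8.7993]ᵀ
Result: (2.1385, 8.7993)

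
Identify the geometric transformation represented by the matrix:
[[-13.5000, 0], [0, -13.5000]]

This matrix represents: uniform scaling by factor -13.5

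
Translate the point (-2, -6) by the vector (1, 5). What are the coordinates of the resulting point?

Translation by (1, 5) (homogeneous matrix [[1, 0, 1], [0, 1, 5], [0, 0, 1]]):
x' = -2 + 1 = -1
y' = -6 + 5 = -1
Result: (-1, -1)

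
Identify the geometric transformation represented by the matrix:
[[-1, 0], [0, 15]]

This matrix represents: non-uniform scaling by sx = -1, sy = 15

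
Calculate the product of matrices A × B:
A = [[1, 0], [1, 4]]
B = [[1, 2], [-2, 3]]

Matrix multiplication:
C[0][0] = 1×1 + 0×-2 = 1
C[0][1] = 1×2 + 0×3 = 2
C[1][0] = 1×1 + 4×-2 = -7
C[1][1] = 1×2 + 4×3 = 14
Result: [[1, 2], [-7, 14]]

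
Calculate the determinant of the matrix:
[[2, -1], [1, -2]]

For a 2×2 matrix [[a, b], [c, d]], det = ad - bc
det = (2)(-2) - (-1)(1) = -4 - -1 = -3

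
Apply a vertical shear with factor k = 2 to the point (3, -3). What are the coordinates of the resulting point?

Shear matrix for vertical shear with factor k = 2:
[[1, 0], [2, 1]]
Result: (3, -3) → (3, 3)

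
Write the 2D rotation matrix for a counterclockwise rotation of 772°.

Rotation matrix formula: [[cos θ, -sin θ], [sin θ, cos θ]]
For θ = 772°:
cos(772°) = 0.6157
sin(772°) = 0.7880
Result: [[0.6157, -0.7880], [0.7880, 0.6157]]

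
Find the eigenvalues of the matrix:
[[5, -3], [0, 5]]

Characteristic equation: det(A - λI) = 0
λ² - (trace)λ + (det) = 0
trace = 5 + 5 = 10, det = (5)(5) - (-3)(0) = 25
λ² - (10)λ + (25) = 0
λ = (10 ± √((10)² - 4·(25))) / 2 = (10 ± √0) / 2
Solving: λ = 5, 5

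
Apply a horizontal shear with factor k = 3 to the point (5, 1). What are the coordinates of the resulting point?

Shear matrix for horizontal shear with factor k = 3:
[[1, 3], [0, 1]]
Result: (5, 1) → (8, 1)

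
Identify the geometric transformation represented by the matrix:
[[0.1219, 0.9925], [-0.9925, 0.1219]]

This matrix represents: rotation by 277° counterclockwise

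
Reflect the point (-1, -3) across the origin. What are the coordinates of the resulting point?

Reflection across origin: (-1, -3) → (1, 3)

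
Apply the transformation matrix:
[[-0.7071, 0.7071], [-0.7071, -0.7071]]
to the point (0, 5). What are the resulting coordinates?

Matrix multiplication:
[[-0.7071, 0.7071], [-0.7071, -0.7071]] × [0, 5]ᵀ
= [(-0.7071)(0) + (0.7071)(5), (-0.7071)(0) + (-0.7071)(5)]ᵀ
= [3.5355, -3.5355]ᵀ
Result: (3.5355, -3.5355)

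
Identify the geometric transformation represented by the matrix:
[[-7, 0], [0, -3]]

This matrix represents: non-uniform scaling by sx = -7, sy = -3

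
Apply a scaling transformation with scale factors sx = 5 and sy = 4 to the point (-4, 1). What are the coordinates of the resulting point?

Scaling matrix:
[[5, 0], [0, 4]]
Result: (-4 × 5, 1 × 4) = (-20, 4)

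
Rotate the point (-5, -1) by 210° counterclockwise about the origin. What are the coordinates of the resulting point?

Rotation matrix for 210°: [[cos 210°, -sin 210°], [sin 210°, cos 210°]] ≈ [[-0.866025, 0.500000], [-0.500000, -0.866025]]
[[-0.866025, 0.500000], [-0.500000, -0.866025]] × [-5, -1]ᵀ ≈ [3.8301, 3.3660]ᵀ
Result: (3.8301, 3.3660)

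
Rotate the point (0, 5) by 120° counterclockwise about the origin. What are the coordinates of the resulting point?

Rotation matrix for 120°: [[cos 120°, -sin 120°], [sin 120°, cos 120°]] ≈ [[-0.500000, -0.866025], [0.866025, -0.500000]]
[[-0.500000, -0.866025], [0.866025, -0.500000]] × [0, 5]ᵀ ≈ [-4.3301, -2.5000]ᵀ
Result: (-4.3301, -2.5000)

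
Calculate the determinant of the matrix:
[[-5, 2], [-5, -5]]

For a 2×2 matrix [[a, b], [c, d]], det = ad - bc
det = (-5)(-5) - (2)(-5) = 25 - -10 = 35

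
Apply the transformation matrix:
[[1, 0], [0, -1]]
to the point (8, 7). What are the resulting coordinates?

Matrix multiplication:
[[1, 0], [0, -1]] × [8, 7]ᵀ
= [(1)(8) + (0)(7), (0)(8) + (-1)(7)]ᵀ
= [8, -7]ᵀ
Result: (8, -7)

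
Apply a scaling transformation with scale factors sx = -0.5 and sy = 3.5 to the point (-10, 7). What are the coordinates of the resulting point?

Scaling matrix:
[[-0.50, 0], [0, 3.50]]
Result: (-10 × -0.5, 7 × 3.5) = (5, 24.5)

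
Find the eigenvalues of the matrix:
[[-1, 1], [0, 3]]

Characteristic equation: det(A - λI) = 0
λ² - (trace)λ + (det) = 0
trace = -1 + 3 = 2, det = (-1)(3) - (1)(0) = -3
λ² - (2)λ + (-3) = 0
λ = (2 ± √((2)² - 4·(-3))) / 2 = (2 ± √16) / 2
Solving: λ = -1, 3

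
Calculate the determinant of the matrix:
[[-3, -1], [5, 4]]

For a 2×2 matrix [[a, b], [c, d]], det = ad - bc
det = (-3)(4) - (-1)(5) = -12 - -5 = -7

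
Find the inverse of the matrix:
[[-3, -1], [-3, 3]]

For [[a,b],[c,d]], inverse = (1/det)·[[d,-b],[-c,a]]
det = (-3)(3) - (-1)(-3) = -9 - 3 = -12
Inverse = (1/-12)·[[3, 1], [3, -3]]
= [[-1/4, -1/12], [-1/4, 1/4]]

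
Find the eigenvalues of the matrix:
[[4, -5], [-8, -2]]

Characteristic equation: det(A - λI) = 0
λ² - (trace)λ + (det) = 0
trace = 4 + -2 = 2, det = (4)(-2) - (-5)(-8) = -48
λ² - (2)λ + (-48) = 0
λ = (2 ± √((2)² - 4·(-48))) / 2 = (2 ± √196) / 2
Solving: λ = -6, 8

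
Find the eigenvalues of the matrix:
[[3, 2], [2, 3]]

Characteristic equation: det(A - λI) = 0
λ² - (trace)λ + (det) = 0
trace = 3 + 3 = 6, det = (3)(3) - (2)(2) = 5
λ² - (6)λ + (5) = 0
λ = (6 ± √((6)² - 4·(5))) / 2 = (6 ± √16) / 2
Solving: λ = 1, 5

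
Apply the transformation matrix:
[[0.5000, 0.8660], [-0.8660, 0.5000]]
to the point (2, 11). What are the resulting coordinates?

Matrix multiplication:
[[0.5000, 0.8660], [-0.8660, 0.5000]] × [2, 11]ᵀ
= [(0.5000)(2) + (0.8660)(11), (-0.8660)(2) + (0.5000)(11)]ᵀ
= [10.5260, 3.7680]ᵀ
Result: (10.5260, 3.7680)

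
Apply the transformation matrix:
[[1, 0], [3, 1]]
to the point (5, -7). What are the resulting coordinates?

Matrix multiplication:
[[1, 0], [3, 1]] × [5, -7]ᵀ
= [(1)(5) + (0)(-7), (3)(5) + (1)(-7)]ᵀ
= [5, 8]ᵀ
Result: (5, 8)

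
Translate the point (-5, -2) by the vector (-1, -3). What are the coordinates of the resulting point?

Translation by (-1, -3) (homogeneous matrix [[1, 0, -1], [0, 1, -3], [0, 0, 1]]):
x' = -5 + -1 = -6
y' = -2 + -3 = -5
Result: (-6, -5)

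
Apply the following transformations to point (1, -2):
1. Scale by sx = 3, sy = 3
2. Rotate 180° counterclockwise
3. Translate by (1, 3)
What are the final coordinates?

Step 1: Scale → (3, -6)
Step 2: Rotate 180° → (-3, 6)
Step 3: Translate → (-2, 9)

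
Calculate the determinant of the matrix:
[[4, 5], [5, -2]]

For a 2×2 matrix [[a, b], [c, d]], det = ad - bc
det = (4)(-2) - (5)(5) = -8 - 25 = -33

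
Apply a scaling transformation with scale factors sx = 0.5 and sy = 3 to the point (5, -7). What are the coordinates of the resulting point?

Scaling matrix:
[[0.50, 0], [0, 3]]
Result: (5 × 0.5, -7 × 3) = (2.5, -21)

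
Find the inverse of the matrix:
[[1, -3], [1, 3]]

For [[a,b],[c,d]], inverse = (1/det)·[[d,-b],[-c,a]]
det = (1)(3) - (-3)(1) = 3 - -3 = 6
Inverse = (1/6)·[[3, 3], [-1, 1]]
= [[1/2, 1/2], [-1/6, 1/6]]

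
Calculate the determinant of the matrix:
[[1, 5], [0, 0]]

For a 2×2 matrix [[a, b], [c, d]], det = ad - bc
det = (1)(0) - (5)(0) = 0 - 0 = 0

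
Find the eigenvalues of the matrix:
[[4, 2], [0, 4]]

Characteristic equation: det(A - λI) = 0
λ² - (trace)λ + (det) = 0
trace = 4 + 4 = 8, det = (4)(4) - (2)(0) = 16
λ² - (8)λ + (16) = 0
λ = (8 ± √((8)² - 4·(16))) / 2 = (8 ± √0) / 2
Solving: λ = 4, 4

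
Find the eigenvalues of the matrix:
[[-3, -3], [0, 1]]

Characteristic equation: det(A - λI) = 0
λ² - (trace)λ + (det) = 0
trace = -3 + 1 = -2, det = (-3)(1) - (-3)(0) = -3
λ² - (-2)λ + (-3) = 0
λ = (-2 ± √((-2)² - 4·(-3))) / 2 = (-2 ± √16) / 2
Solving: λ = -3, 1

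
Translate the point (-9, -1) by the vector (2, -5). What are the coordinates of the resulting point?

Translation by (2, -5) (homogeneous matrix [[1, 0, 2], [0, 1, -5], [0, 0, 1]]):
x' = -9 + 2 = -7
y' = -1 + -5 = -6
Result: (-7, -6)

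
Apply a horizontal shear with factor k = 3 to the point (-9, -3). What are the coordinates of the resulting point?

Shear matrix for horizontal shear with factor k = 3:
[[1, 3], [0, 1]]
Result: (-9, -3) → (-18, -3)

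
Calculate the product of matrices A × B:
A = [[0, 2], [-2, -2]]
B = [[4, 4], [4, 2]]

Matrix multiplication:
C[0][0] = 0×4 + 2×4 = 8
C[0][1] = 0×4 + 2×2 = 4
C[1][0] = -2×4 + -2×4 = -16
C[1][1] = -2×4 + -2×2 = -12
Result: [[8, 4], [-16, -12]]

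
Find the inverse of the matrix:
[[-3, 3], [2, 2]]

For [[a,b],[c,d]], inverse = (1/det)·[[d,-b],[-c,a]]
det = (-3)(2) - (3)(2) = -6 - 6 = -12
Inverse = (1/-12)·[[2, -3], [-2, -3]]
= [[-1/6, 1/4], [1/6, 1/4]]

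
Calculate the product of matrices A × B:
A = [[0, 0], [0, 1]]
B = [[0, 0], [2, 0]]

Matrix multiplication:
C[0][0] = 0×0 + 0×2 = 0
C[0][1] = 0×0 + 0×0 = 0
C[1][0] = 0×0 + 1×2 = 2
C[1][1] = 0×0 + 1×0 = 0
Result: [[0, 0], [2, 0]]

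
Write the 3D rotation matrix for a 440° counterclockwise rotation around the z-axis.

Rotation matrix for counterclockwise 440° around z-axis:
cos(440°) = 0.1736, sin(440°) = 0.9848
Result: [[0.1736, -0.9848, 0], [0.9848, 0.1736, 0], [0, 0, 1]]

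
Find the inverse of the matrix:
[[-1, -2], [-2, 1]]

For [[a,b],[c,d]], inverse = (1/det)·[[d,-b],[-c,a]]
det = (-1)(1) - (-2)(-2) = -1 - 4 = -5
Inverse = (1/-5)·[[1, 2], [2, -1]]
= [[-1/5, -2/5], [-2/5, 1/5]]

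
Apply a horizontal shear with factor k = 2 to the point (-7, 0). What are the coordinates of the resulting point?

Shear matrix for horizontal shear with factor k = 2:
[[1, 2], [0, 1]]
Result: (-7, 0) → (-7, 0)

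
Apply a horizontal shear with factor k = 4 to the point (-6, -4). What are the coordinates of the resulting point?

Shear matrix for horizontal shear with factor k = 4:
[[1, 4], [0, 1]]
Result: (-6, -4) → (-22, -4)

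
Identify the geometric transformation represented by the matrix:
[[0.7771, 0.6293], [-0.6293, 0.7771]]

This matrix represents: rotation by 321° counterclockwise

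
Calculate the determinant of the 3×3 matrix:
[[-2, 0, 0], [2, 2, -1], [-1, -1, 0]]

Expansion along first row:
det = -2·det([[2,-1],[-1,0]]) - 0·det([[2,-1],[-1,0]]) + 0·det([[2,2],[-1,-1]])
    = -2·(2·0 - -1·-1) - 0·(2·0 - -1·-1) + 0·(2·-1 - 2·-1)
    = -2·-1 - 0·-1 + 0·0
    = 2 + 0 + 0 = 2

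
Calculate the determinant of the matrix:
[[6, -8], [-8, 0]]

For a 2×2 matrix [[a, b], [c, d]], det = ad - bc
det = (6)(0) - (-8)(-8) = 0 - 64 = -64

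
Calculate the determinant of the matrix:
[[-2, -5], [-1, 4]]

For a 2×2 matrix [[a, b], [c, d]], det = ad - bc
det = (-2)(4) - (-5)(-1) = -8 - 5 = -13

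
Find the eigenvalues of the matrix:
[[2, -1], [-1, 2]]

Characteristic equation: det(A - λI) = 0
λ² - (trace)λ + (det) = 0
trace = 2 + 2 = 4, det = (2)(2) - (-1)(-1) = 3
λ² - (4)λ + (3) = 0
λ = (4 ± √((4)² - 4·(3))) / 2 = (4 ± √4) / 2
Solving: λ = 1, 3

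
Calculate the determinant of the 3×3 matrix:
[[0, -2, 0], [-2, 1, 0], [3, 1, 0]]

Expansion along first row:
det = 0·det([[1,0],[1,0]]) - -2·det([[-2,0],[3,0]]) + 0·det([[-2,1],[3,1]])
    = 0·(1·0 - 0·1) - -2·(-2·0 - 0·3) + 0·(-2·1 - 1·3)
    = 0·0 - -2·0 + 0·-5
    = 0 + 0 + 0 = 0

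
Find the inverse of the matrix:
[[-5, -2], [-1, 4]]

For [[a,b],[c,d]], inverse = (1/det)·[[d,-b],[-c,a]]
det = (-5)(4) - (-2)(-1) = -20 - 2 = -22
Inverse = (1/-22)·[[4, 2], [1, -5]]
= [[-2/11, -1/11], [-1/22, 5/22]]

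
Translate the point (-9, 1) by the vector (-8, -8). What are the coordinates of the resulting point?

Translation by (-8, -8) (homogeneous matrix [[1, 0, -8], [0, 1, -8], [0, 0, 1]]):
x' = -9 + -8 = -17
y' = 1 + -8 = -7
Result: (-17, -7)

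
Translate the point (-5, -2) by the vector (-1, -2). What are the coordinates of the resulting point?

Translation by (-1, -2) (homogeneous matrix [[1, 0, -1], [0, 1, -2], [0, 0, 1]]):
x' = -5 + -1 = -6
y' = -2 + -2 = -4
Result: (-6, -4)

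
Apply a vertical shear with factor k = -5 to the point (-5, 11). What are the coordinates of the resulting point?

Shear matrix for vertical shear with factor k = -5:
[[1, 0], [-5, 1]]
Result: (-5, 11) → (-5, 36)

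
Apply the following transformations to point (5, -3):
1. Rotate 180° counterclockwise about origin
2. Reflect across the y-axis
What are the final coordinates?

Step 1: Rotate 180° → (-5, 3)
Step 2: Reflect across y-axis → (5, 3)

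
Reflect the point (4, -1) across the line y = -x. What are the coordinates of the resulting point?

Reflection across line y = -x: (4, -1) → (1, -4)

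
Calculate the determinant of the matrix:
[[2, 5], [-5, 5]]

For a 2×2 matrix [[a, b], [c, d]], det = ad - bc
det = (2)(5) - (5)(-5) = 10 - -25 = 35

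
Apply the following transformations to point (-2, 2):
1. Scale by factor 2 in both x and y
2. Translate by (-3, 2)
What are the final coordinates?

Step 1: Scale (-2, 2) by 2 → (-4, 4)
Step 2: Translate by (-3, 2) → (-7, 6)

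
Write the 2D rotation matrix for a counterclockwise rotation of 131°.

Rotation matrix formula: [[cos θ, -sin θ], [sin θ, cos θ]]
For θ = 131°:
cos(131°) = -0.6561
sin(131°) = 0.7547
Result: [[-0.6561, -0.7547], [0.7547, -0.6561]]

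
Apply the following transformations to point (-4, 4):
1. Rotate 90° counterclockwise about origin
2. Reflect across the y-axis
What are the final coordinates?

Step 1: Rotate 90° → (-4, -4)
Step 2: Reflect across y-axis → (4, -4)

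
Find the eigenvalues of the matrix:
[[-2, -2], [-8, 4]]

Characteristic equation: det(A - λI) = 0
λ² - (trace)λ + (det) = 0
trace = -2 + 4 = 2, det = (-2)(4) - (-2)(-8) = -24
λ² - (2)λ + (-24) = 0
λ = (2 ± √((2)² - 4·(-24))) / 2 = (2 ± √100) / 2
Solving: λ = -4, 6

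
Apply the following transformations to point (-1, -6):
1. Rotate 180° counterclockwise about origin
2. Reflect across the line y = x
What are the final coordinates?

Step 1: Rotate 180° → (1, 6)
Step 2: Reflect across line y = x → (6, 1)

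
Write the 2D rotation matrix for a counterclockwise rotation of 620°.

Rotation matrix formula: [[cos θ, -sin θ], [sin θ, cos θ]]
For θ = 620°:
cos(620°) = -0.1736
sin(620°) = -0.9848
Result: [[-0.1736, 0.9848], [-0.9848, -0.1736]]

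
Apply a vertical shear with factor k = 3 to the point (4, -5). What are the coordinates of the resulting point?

Shear matrix for vertical shear with factor k = 3:
[[1, 0], [3, 1]]
Result: (4, -5) → (4, 7)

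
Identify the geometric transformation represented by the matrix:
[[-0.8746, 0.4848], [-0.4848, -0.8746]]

This matrix represents: rotation by 209° counterclockwise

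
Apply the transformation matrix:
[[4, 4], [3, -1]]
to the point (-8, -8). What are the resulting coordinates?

Matrix multiplication:
[[4, 4], [3, -1]] × [-8, -8]ᵀ
= [(4)(-8) + (4)(-8), (3)(-8) + (-1)(-8)]ᵀ
= [-64, -16]ᵀ
Result: (-64, -16)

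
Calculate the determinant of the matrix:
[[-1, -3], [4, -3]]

For a 2×2 matrix [[a, b], [c, d]], det = ad - bc
det = (-1)(-3) - (-3)(4) = 3 - -12 = 15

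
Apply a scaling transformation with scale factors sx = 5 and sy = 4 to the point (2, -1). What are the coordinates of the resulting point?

Scaling matrix:
[[5, 0], [0, 4]]
Result: (2 × 5, -1 × 4) = (10, -4)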